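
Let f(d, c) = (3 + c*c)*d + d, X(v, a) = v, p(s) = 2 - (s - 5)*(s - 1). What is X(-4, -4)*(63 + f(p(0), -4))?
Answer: -12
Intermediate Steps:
p(s) = 2 - (-1 + s)*(-5 + s) (p(s) = 2 - (-5 + s)*(-1 + s) = 2 - (-1 + s)*(-5 + s))
f(d, c) = d + d*(3 + c²) (f(d, c) = (3 + c²)*d + d = d*(3 + c²) + d = d + d*(3 + c²))
X(-4, -4)*(63 + f(p(0), -4)) = -4*(63 + (-3 - 1*0² + 6*0)*(4 + (-4)²)) = -4*(63 + (-3 - 1*0 + 0)*(4 + 16)) = -4*(63 + (-3 + 0 + 0)*20) = -4*(63 - 3*20) = -4*(63 - 60) = -4*3 = -12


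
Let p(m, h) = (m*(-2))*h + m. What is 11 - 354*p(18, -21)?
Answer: -273985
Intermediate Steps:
p(m, h) = m - 2*h*m (p(m, h) = (-2*m)*h + m = -2*h*m + m = m - 2*h*m)
11 - 354*p(18, -21) = 11 - 6372*(1 - 2*(-21)) = 11 - 6372*(1 + 42) = 11 - 6372*43 = 11 - 354*774 = 11 - 273996 = -273985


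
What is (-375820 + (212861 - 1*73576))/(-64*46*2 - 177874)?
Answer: 78845/61254 ≈ 1.2872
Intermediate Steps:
(-375820 + (212861 - 1*73576))/(-64*46*2 - 177874) = (-375820 + (212861 - 73576))/(-2944*2 - 177874) = (-375820 + 139285)/(-5888 - 177874) = -236535/(-183762) = -236535*(-1/183762) = 78845/61254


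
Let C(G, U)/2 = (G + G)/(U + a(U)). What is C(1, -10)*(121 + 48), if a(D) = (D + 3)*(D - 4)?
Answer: 169/22 ≈ 7.6818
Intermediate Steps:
a(D) = (-4 + D)*(3 + D) (a(D) = (3 + D)*(-4 + D) = (-4 + D)*(3 + D))
C(G, U) = 4*G/(-12 + U²) (C(G, U) = 2*((G + G)/(U + (-12 + U² - U))) = 2*((2*G)/(-12 + U²)) = 2*(2*G/(-12 + U²)) = 4*G/(-12 + U²))
C(1, -10)*(121 + 48) = (4*1/(-12 + (-10)²))*(121 + 48) = (4*1/(-12 + 100))*169 = (4*1/88)*169 = (4*1*(1/88))*169 = (1/22)*169 = 169/22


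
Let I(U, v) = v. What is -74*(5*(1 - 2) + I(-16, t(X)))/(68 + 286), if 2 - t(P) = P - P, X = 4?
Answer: 37/59 ≈ 0.62712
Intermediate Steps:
t(P) = 2 (t(P) = 2 - (P - P) = 2 - 1*0 = 2 + 0 = 2)
-74*(5*(1 - 2) + I(-16, t(X)))/(68 + 286) = -74*(5*(1 - 2) + 2)/(68 + 286) = -74*(5*(-1) + 2)/354 = -74*(-5 + 2)/354 = -(-222)/354 = -74*(-1/118) = 37/59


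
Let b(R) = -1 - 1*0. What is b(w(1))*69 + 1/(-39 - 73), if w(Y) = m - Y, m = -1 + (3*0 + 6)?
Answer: -7729/112 ≈ -69.009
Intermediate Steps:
m = 5 (m = -1 + (0 + 6) = -1 + 6 = 5)
w(Y) = 5 - Y
b(R) = -1 (b(R) = -1 + 0 = -1)
b(w(1))*69 + 1/(-39 - 73) = -1*69 + 1/(-39 - 73) = -69 + 1/(-112) = -69 - 1/112 = -7729/112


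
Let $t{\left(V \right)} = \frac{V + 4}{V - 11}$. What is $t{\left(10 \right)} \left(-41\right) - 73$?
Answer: $501$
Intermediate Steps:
$t{\left(V \right)} = \frac{4 + V}{-11 + V}$
$t{\left(10 \right)} \left(-41\right) - 73 = \frac{4 + 10}{-11 + 10} \left(-41\right) - 73 = \frac{1}{-1} \cdot 14 \left(-41\right) - 73 = \left(-1\right) 14 \left(-41\right) - 73 = \left(-14\right) \left(-41\right) - 73 = 574 - 73 = 501$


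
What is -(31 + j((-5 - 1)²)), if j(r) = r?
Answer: -67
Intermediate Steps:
-(31 + j((-5 - 1)²)) = -(31 + (-5 - 1)²) = -(31 + (-6)²) = -(31 + 36) = -1*67 = -67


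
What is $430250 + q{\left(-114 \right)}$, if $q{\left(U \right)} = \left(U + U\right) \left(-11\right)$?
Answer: $432758$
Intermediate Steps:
$q{\left(U \right)} = - 22 U$ ($q{\left(U \right)} = 2 U \left(-11\right) = - 22 U$)
$430250 + q{\left(-114 \right)} = 430250 - -2508 = 430250 + 2508 = 432758$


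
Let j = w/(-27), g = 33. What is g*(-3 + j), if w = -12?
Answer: -253/3 ≈ -84.333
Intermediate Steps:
j = 4/9 (j = -12/(-27) = -12*(-1/27) = 4/9 ≈ 0.44444)
g*(-3 + j) = 33*(-3 + 4/9) = 33*(-23/9) = -253/3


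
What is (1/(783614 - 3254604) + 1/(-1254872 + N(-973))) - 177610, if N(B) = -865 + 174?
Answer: -551032115284812253/3102483617370 ≈ -1.7761e+5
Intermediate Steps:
N(B) = -691
(1/(783614 - 3254604) + 1/(-1254872 + N(-973))) - 177610 = (1/(783614 - 3254604) + 1/(-1254872 - 691)) - 177610 = (1/(-2470990) + 1/(-1255563)) - 177610 = (-1/2470990 - 1/1255563) - 177610 = -3726553/3102483617370 - 177610 = -551032115284812253/3102483617370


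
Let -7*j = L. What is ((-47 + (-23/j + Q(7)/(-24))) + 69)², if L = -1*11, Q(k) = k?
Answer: 3485689/69696 ≈ 50.013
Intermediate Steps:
L = -11
j = 11/7 (j = -⅐*(-11) = 11/7 ≈ 1.5714)
((-47 + (-23/j + Q(7)/(-24))) + 69)² = ((-47 + (-23/11/7 + 7/(-24))) + 69)² = ((-47 + (-23*7/11 + 7*(-1/24))) + 69)² = ((-47 + (-161/11 - 7/24)) + 69)² = ((-47 - 3941/264) + 69)² = (-16349/264 + 69)² = (1867/264)² = 3485689/69696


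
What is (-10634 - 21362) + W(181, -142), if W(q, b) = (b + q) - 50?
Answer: -32007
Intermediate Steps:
W(q, b) = -50 + b + q
(-10634 - 21362) + W(181, -142) = (-10634 - 21362) + (-50 - 142 + 181) = -31996 - 11 = -32007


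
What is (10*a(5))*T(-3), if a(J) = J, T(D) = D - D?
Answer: 0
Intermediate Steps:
T(D) = 0
(10*a(5))*T(-3) = (10*5)*0 = 50*0 = 0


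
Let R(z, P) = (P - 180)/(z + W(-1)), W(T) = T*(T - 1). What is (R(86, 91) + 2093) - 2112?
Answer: -1761/88 ≈ -20.011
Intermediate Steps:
W(T) = T*(-1 + T)
R(z, P) = (-180 + P)/(2 + z) (R(z, P) = (P - 180)/(z - (-1 - 1)) = (-180 + P)/(z - 1*(-2)) = (-180 + P)/(z + 2) = (-180 + P)/(2 + z))
(R(86, 91) + 2093) - 2112 = ((-180 + 91)/(2 + 86) + 2093) - 2112 = (-89/88 + 2093) - 2112 = 184095/88 - 2112 = -1761/88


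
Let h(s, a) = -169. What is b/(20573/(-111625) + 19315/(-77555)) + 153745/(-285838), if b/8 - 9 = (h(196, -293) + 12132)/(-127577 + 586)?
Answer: -2246184649589156719755/13617790346767592762 ≈ -164.94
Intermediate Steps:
b = 9047648/126991 (b = 72 + 8*((-169 + 12132)/(-127577 + 586)) = 72 + 8*(11963/(-126991)) = 72 + 8*(11963*(-1/126991)) = 72 + 8*(-11963/126991) = 72 - 95704/126991 = 9047648/126991 ≈ 71.246)
b/(20573/(-111625) + 19315/(-77555)) + 153745/(-285838) = 9047648/(126991*(20573/(-111625) + 19315/(-77555))) + 153745/(-285838) = 9047648/(126991*(20573*(-1/111625) + 19315*(-1/77555))) + 153745*(-1/285838) = 9047648/(126991*(-20573/111625 - 3863/15511)) - 153745/285838 = 9047648/(126991*(-750315178/1731415375)) - 153745/285838 = (9047648/126991)*(-1731415375/750315178) - 153745/285838 = -7832618427394000/47641637384699 - 153745/285838 = -2246184649589156719755/13617790346767592762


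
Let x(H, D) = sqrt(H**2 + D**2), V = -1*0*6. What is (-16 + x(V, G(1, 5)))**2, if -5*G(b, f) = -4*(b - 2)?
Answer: 5776/25 ≈ 231.04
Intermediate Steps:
G(b, f) = -8/5 + 4*b/5 (G(b, f) = -(-4)*(b - 2)/5 = -(-4)*(-2 + b)/5 = -(8 - 4*b)/5 = -8/5 + 4*b/5)
V = 0 (V = 0*6 = 0)
x(H, D) = sqrt(D**2 + H**2)
(-16 + x(V, G(1, 5)))**2 = (-16 + sqrt((-8/5 + (4/5)*1)**2 + 0**2))**2 = (-16 + sqrt((-8/5 + 4/5)**2 + 0))**2 = (-16 + sqrt((-4/5)**2 + 0))**2 = (-16 + sqrt(16/25 + 0))**2 = (-16 + sqrt(16/25))**2 = (-16 + 4/5)**2 = (-76/5)**2 = 5776/25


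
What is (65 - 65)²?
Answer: 0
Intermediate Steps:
(65 - 65)² = 0² = 0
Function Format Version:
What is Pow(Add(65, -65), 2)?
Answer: 0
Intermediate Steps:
Pow(Add(65, -65), 2) = Pow(0, 2) = 0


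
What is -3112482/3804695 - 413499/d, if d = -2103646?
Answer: -4974322731567/8003731417970 ≈ -0.62150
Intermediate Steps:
-3112482/3804695 - 413499/d = -3112482/3804695 - 413499/(-2103646) = -3112482*1/3804695 - 413499*(-1/2103646) = -3112482/3804695 + 413499/2103646 = -4974322731567/8003731417970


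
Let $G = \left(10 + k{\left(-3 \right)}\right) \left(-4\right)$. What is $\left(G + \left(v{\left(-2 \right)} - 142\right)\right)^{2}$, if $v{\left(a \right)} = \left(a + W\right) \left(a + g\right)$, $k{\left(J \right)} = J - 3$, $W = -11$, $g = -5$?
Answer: $4489$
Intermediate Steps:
$k{\left(J \right)} = -3 + J$
$v{\left(a \right)} = \left(-11 + a\right) \left(-5 + a\right)$ ($v{\left(a \right)} = \left(a - 11\right) \left(a - 5\right) = \left(-11 + a\right) \left(-5 + a\right)$)
$G = -16$ ($G = \left(10 - 6\right) \left(-4\right) = 4 \left(-4\right) = -16$)
$\left(G + \left(v{\left(-2 \right)} - 142\right)\right)^{2} = \left(-16 + \left(\left(55 + \left(-2\right)^{2} - -32\right) - 142\right)\right)^{2} = \left(-16 + \left(\left(55 + 4 + 32\right) - 142\right)\right)^{2} = \left(-16 + \left(91 - 142\right)\right)^{2} = \left(-16 - 51\right)^{2} = \left(-67\right)^{2} = 4489$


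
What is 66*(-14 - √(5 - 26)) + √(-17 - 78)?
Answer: -924 + I*√95 - 66*I*√21 ≈ -924.0 - 292.7*I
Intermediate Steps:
66*(-14 - √(5 - 26)) + √(-17 - 78) = 66*(-14 - √(-21)) + √(-95) = 66*(-14 - I*√21) + I*√95 = (-924 - 66*I*√21) + I*√95 = -924 + I*√95 - 66*I*√21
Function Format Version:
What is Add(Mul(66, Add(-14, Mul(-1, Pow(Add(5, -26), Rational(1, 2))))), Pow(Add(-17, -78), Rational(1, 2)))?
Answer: Add(-924, Mul(I, Pow(95, Rational(1, 2))), Mul(-66, I, Pow(21, Rational(1, 2)))) ≈ Add(-924.00, Mul(-292.70, I))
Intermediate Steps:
Add(Mul(66, Add(-14, Mul(-1, Pow(Add(5, -26), Rational(1, 2))))), Pow(Add(-17, -78), Rational(1, 2))) = Add(Mul(66, Add(-14, Mul(-1, Pow(-21, Rational(1, 2))))), Pow(-95, Rational(1, 2))) = Add(Mul(66, Add(-14, Mul(-1, Mul(I, Pow(21, Rational(1, 2)))))), Mul(I, Pow(95, Rational(1, 2)))) = Add(Mul(66, Add(-14, Mul(-1, I, Pow(21, Rational(1, 2))))), Mul(I, Pow(95, Rational(1, 2)))) = Add(Add(-924, Mul(-66, I, Pow(21, Rational(1, 2)))), Mul(I, Pow(95, Rational(1, 2)))) = Add(-924, Mul(I, Pow(95, Rational(1, 2))), Mul(-66, I, Pow(21, Rational(1, 2))))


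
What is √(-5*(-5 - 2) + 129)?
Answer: 2*√41 ≈ 12.806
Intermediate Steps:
√(-5*(-5 - 2) + 129) = √(-5*(-7) + 129) = √(35 + 129) = √164 = 2*√41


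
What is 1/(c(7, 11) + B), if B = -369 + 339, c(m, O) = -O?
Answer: -1/41 ≈ -0.024390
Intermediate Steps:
B = -30
1/(c(7, 11) + B) = 1/(-1*11 - 30) = 1/(-11 - 30) = 1/(-41) = -1/41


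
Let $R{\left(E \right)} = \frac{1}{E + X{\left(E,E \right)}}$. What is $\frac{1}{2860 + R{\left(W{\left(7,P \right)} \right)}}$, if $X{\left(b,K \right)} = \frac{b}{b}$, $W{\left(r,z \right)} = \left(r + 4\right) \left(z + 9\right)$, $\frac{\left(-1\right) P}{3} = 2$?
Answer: $\frac{34}{97241} \approx 0.00034965$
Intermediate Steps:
$P = -6$ ($P = \left(-3\right) 2 = -6$)
$W{\left(r,z \right)} = \left(4 + r\right) \left(9 + z\right)$
$X{\left(b,K \right)} = 1$
$R{\left(E \right)} = \frac{1}{1 + E}$ ($R{\left(E \right)} = \frac{1}{E + 1} = \frac{1}{1 + E}$)
$\frac{1}{2860 + R{\left(W{\left(7,P \right)} \right)}} = \frac{1}{2860 + \frac{1}{1 + \left(36 + 4 \left(-6\right) + 9 \cdot 7 + 7 \left(-6\right)\right)}} = \frac{1}{2860 + \frac{1}{1 + \left(36 - 24 + 63 - 42\right)}} = \frac{1}{2860 + \frac{1}{1 + 33}} = \frac{1}{2860 + \frac{1}{34}} = \frac{1}{\frac{97241}{34}} = \frac{34}{97241}$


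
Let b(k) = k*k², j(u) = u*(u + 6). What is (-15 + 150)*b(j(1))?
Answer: 46305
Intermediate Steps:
j(u) = u*(6 + u)
b(k) = k³
(-15 + 150)*b(j(1)) = (-15 + 150)*(1*(6 + 1))³ = 135*(1*7)³ = 135*7³ = 135*343 = 46305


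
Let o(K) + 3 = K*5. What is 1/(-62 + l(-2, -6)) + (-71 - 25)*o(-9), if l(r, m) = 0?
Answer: 285695/62 ≈ 4608.0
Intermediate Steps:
o(K) = -3 + 5*K (o(K) = -3 + K*5 = -3 + 5*K)
1/(-62 + l(-2, -6)) + (-71 - 25)*o(-9) = 1/(-62 + 0) + (-71 - 25)*(-3 + 5*(-9)) = 1/(-62) - 96*(-3 - 45) = -1/62 - 96*(-48) = -1/62 + 4608 = 285695/62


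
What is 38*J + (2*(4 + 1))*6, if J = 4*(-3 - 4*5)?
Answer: -3436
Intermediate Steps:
J = -92 (J = 4*(-3 - 20) = 4*(-23) = -92)
38*J + (2*(4 + 1))*6 = 38*(-92) + (2*(4 + 1))*6 = -3496 + (2*5)*6 = -3496 + 10*6 = -3496 + 60 = -3436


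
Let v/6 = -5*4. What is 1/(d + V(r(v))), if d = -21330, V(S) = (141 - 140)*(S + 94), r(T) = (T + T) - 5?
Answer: -1/21481 ≈ -4.6553e-5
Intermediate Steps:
v = -120 (v = 6*(-5*4) = 6*(-20) = -120)
r(T) = -5 + 2*T (r(T) = 2*T - 5 = -5 + 2*T)
V(S) = 94 + S (V(S) = 1*(94 + S) = 94 + S)
1/(d + V(r(v))) = 1/(-21330 + (94 + (-5 + 2*(-120)))) = 1/(-21330 + (94 + (-5 - 240))) = 1/(-21330 + (94 - 245)) = 1/(-21330 - 151) = 1/(-21481) = -1/21481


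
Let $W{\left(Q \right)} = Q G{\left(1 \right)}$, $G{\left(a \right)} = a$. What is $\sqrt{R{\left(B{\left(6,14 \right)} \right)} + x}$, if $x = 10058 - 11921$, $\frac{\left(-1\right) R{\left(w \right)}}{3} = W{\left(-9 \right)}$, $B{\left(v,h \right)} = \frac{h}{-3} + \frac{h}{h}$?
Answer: $6 i \sqrt{51} \approx 42.849 i$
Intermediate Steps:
$B{\left(v,h \right)} = 1 - \frac{h}{3}$ ($B{\left(v,h \right)} = h \left(- \frac{1}{3}\right) + 1 = - \frac{h}{3} + 1 = 1 - \frac{h}{3}$)
$W{\left(Q \right)} = Q$ ($W{\left(Q \right)} = Q 1 = Q$)
$R{\left(w \right)} = 27$ ($R{\left(w \right)} = \left(-3\right) \left(-9\right) = 27$)
$x = -1863$
$\sqrt{R{\left(B{\left(6,14 \right)} \right)} + x} = \sqrt{27 - 1863} = \sqrt{-1836} = 6 i \sqrt{51}$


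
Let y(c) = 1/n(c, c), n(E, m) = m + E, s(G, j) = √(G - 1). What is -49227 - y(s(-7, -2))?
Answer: -49227 + I*√2/8 ≈ -49227.0 + 0.17678*I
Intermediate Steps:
s(G, j) = √(-1 + G)
n(E, m) = E + m
y(c) = 1/(2*c) (y(c) = 1/(c + c) = 1/(2*c))
-49227 - y(s(-7, -2)) = -49227 - 1/(2*(√(-1 - 7))) = -49227 - 1/(2*(√(-8))) = -49227 - 1/(2*(2*I*√2)) = -49227 - (-I*√2/4)/2 = -49227 - (-1)*I*√2/8 = -49227 + I*√2/8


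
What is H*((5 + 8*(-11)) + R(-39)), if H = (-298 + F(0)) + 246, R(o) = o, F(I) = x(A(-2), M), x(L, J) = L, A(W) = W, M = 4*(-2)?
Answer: 6588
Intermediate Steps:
M = -8
F(I) = -2
H = -54 (H = (-298 - 2) + 246 = -300 + 246 = -54)
H*((5 + 8*(-11)) + R(-39)) = -54*((5 + 8*(-11)) - 39) = -54*((5 - 88) - 39) = -54*(-83 - 39) = -54*(-122) = 6588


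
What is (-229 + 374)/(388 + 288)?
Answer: 145/676 ≈ 0.21450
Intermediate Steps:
(-229 + 374)/(388 + 288) = 145/676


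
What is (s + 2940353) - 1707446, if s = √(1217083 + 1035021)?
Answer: 1232907 + 2*√563026 ≈ 1.2344e+6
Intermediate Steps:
s = 2*√563026 (s = √2252104 = 2*√563026 ≈ 1500.7)
(s + 2940353) - 1707446 = (2*√563026 + 2940353) - 1707446 = (2940353 + 2*√563026) - 1707446 = 1232907 + 2*√563026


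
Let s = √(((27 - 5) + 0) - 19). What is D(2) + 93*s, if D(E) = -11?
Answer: -11 + 93*√3 ≈ 150.08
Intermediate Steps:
s = √3 (s = √((22 + 0) - 19) = √(22 - 19) = √3 ≈ 1.7320)
D(2) + 93*s = -11 + 93*√3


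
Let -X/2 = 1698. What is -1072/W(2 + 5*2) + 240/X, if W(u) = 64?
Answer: -19041/1132 ≈ -16.821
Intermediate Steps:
X = -3396 (X = -2*1698 = -3396)
-1072/W(2 + 5*2) + 240/X = -1072/64 + 240/(-3396) = -1072*1/64 + 240*(-1/3396) = -67/4 - 20/283 = -19041/1132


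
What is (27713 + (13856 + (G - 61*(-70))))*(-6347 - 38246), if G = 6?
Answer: -2044366085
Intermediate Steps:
(27713 + (13856 + (G - 61*(-70))))*(-6347 - 38246) = (27713 + (13856 + (6 - 61*(-70))))*(-6347 - 38246) = (27713 + (13856 + (6 + 4270)))*(-44593) = (27713 + (13856 + 4276))*(-44593) = (27713 + 18132)*(-44593) = 45845*(-44593) = -2044366085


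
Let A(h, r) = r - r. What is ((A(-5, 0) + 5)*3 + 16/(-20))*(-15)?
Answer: -213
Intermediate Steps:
A(h, r) = 0
((A(-5, 0) + 5)*3 + 16/(-20))*(-15) = ((0 + 5)*3 + 16/(-20))*(-15) = (5*3 + 16*(-1/20))*(-15) = (15 - ⅘)*(-15) = (71/5)*(-15) = -213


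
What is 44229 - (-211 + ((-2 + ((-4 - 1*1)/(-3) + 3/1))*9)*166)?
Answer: 40456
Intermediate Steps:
44229 - (-211 + ((-2 + ((-4 - 1*1)/(-3) + 3/1))*9)*166) = 44229 - (-211 + ((-2 + ((-4 - 1)*(-⅓) + 3*1))*9)*166) = 44229 - (-211 + ((-2 + (-5*(-⅓) + 3))*9)*166) = 44229 - (-211 + ((-2 + (5/3 + 3))*9)*166) = 44229 - (-211 + ((-2 + 14/3)*9)*166) = 44229 - (-211 + ((8/3)*9)*166) = 44229 - (-211 + 24*166) = 44229 - (-211 + 3984) = 44229 - 1*3773 = 44229 - 3773 = 40456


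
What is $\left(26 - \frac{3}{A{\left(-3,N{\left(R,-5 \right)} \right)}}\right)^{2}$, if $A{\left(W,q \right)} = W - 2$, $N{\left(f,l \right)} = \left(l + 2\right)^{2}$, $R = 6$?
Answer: $\frac{17689}{25} \approx 707.56$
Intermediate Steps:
$N{\left(f,l \right)} = \left(2 + l\right)^{2}$
$A{\left(W,q \right)} = -2 + W$ ($A{\left(W,q \right)} = W - 2 = -2 + W$)
$\left(26 - \frac{3}{A{\left(-3,N{\left(R,-5 \right)} \right)}}\right)^{2} = \left(26 + \left(0 - \frac{3}{-2 - 3}\right)\right)^{2} = \left(26 + \left(0 - \frac{3}{-5}\right)\right)^{2} = \left(26 + \left(0 - - \frac{3}{5}\right)\right)^{2} = \left(26 + \left(0 + \frac{3}{5}\right)\right)^{2} = \left(26 + \frac{3}{5}\right)^{2} = \left(\frac{133}{5}\right)^{2} = \frac{17689}{25}$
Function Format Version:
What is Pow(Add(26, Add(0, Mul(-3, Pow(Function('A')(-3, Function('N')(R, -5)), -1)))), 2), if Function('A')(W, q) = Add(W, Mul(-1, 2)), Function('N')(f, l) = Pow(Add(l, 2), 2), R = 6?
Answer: Rational(17689, 25) ≈ 707.56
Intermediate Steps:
Function('N')(f, l) = Pow(Add(2, l), 2)
Function('A')(W, q) = Add(-2, W) (Function('A')(W, q) = Add(W, -2) = Add(-2, W))
Pow(Add(26, Add(0, Mul(-3, Pow(Function('A')(-3, Function('N')(R, -5)), -1)))), 2) = Pow(Add(26, Add(0, Mul(-3, Pow(Add(-2, -3), -1)))), 2) = Pow(Add(26, Add(0, Mul(-3, Pow(-5, -1)))), 2) = Pow(Add(26, Add(0, Mul(-3, Rational(-1, 5)))), 2) = Pow(Add(26, Add(0, Rational(3, 5))), 2) = Pow(Add(26, Rational(3, 5)), 2) = Pow(Rational(133, 5), 2) = Rational(17689, 25)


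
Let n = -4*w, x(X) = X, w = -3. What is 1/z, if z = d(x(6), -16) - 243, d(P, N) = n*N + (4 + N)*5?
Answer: -1/495 ≈ -0.0020202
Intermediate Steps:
n = 12 (n = -4*(-3) = 12)
d(P, N) = 20 + 17*N (d(P, N) = 12*N + (4 + N)*5 = 12*N + (20 + 5*N) = 20 + 17*N)
z = -495 (z = (20 + 17*(-16)) - 243 = (20 - 272) - 243 = -252 - 243 = -495)
1/z = 1/(-495) = -1/495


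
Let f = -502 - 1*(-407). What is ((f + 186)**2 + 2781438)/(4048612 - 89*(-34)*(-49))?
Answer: 2789719/3900338 ≈ 0.71525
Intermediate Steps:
f = -95 (f = -502 + 407 = -95)
((f + 186)**2 + 2781438)/(4048612 - 89*(-34)*(-49)) = ((-95 + 186)**2 + 2781438)/(4048612 - 89*(-34)*(-49)) = (91**2 + 2781438)/(4048612 + 3026*(-49)) = (8281 + 2781438)/(4048612 - 148274) = 2789719/3900338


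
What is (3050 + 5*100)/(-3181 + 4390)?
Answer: 3550/1209 ≈ 2.9363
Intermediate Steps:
(3050 + 5*100)/(-3181 + 4390) = (3050 + 500)/1209 = 3550*(1/1209) = 3550/1209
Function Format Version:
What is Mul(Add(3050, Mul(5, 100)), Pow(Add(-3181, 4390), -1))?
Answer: Rational(3550, 1209) ≈ 2.9363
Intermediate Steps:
Mul(Add(3050, Mul(5, 100)), Pow(Add(-3181, 4390), -1)) = Mul(Add(3050, 500), Pow(1209, -1)) = Mul(3550, Rational(1, 1209)) = Rational(3550, 1209)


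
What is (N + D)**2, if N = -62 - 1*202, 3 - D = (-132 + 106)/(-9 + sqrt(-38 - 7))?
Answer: 5*(257518*I + 371925*sqrt(5))/(9*(2*I + 3*sqrt(5))) ≈ 69092.0 + 727.71*I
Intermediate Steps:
D = 3 + 26/(-9 + 3*I*sqrt(5)) (D = 3 - (-132 + 106)/(-9 + sqrt(-38 - 7)) = 3 - (-26)/(-9 + sqrt(-45)) = 3 - (-26)/(-9 + 3*I*sqrt(5)) = 3 + 26/(-9 + 3*I*sqrt(5)) ≈ 1.1429 - 1.3842*I)
N = -264 (N = -62 - 202 = -264)
(N + D)**2 = (-264 + (I + 9*sqrt(5))/(3*(sqrt(5) + 3*I)))**2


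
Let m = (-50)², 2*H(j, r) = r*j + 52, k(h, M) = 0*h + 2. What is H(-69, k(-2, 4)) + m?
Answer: 2457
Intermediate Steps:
k(h, M) = 2 (k(h, M) = 0 + 2 = 2)
H(j, r) = 26 + j*r/2 (H(j, r) = (r*j + 52)/2 = (j*r + 52)/2 = (52 + j*r)/2 = 26 + j*r/2)
m = 2500
H(-69, k(-2, 4)) + m = (26 + (½)*(-69)*2) + 2500 = (26 - 69) + 2500 = -43 + 2500 = 2457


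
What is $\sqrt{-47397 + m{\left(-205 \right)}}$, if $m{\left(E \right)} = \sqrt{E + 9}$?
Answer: $\sqrt{-47397 + 14 i} \approx 0.0322 + 217.71 i$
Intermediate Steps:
$m{\left(E \right)} = \sqrt{9 + E}$
$\sqrt{-47397 + m{\left(-205 \right)}} = \sqrt{-47397 + \sqrt{9 - 205}} = \sqrt{-47397 + \sqrt{-196}} = \sqrt{-47397 + 14 i}$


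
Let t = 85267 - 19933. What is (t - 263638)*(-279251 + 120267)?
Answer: 31527163136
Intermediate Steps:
t = 65334
(t - 263638)*(-279251 + 120267) = (65334 - 263638)*(-279251 + 120267) = -198304*(-158984) = 31527163136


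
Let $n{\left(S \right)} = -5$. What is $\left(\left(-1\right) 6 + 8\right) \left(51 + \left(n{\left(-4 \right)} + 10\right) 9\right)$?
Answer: $192$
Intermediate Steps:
$\left(\left(-1\right) 6 + 8\right) \left(51 + \left(n{\left(-4 \right)} + 10\right) 9\right) = \left(\left(-1\right) 6 + 8\right) \left(51 + \left(-5 + 10\right) 9\right) = \left(-6 + 8\right) \left(51 + 5 \cdot 9\right) = 2 \left(51 + 45\right) = 2 \cdot 96 = 192$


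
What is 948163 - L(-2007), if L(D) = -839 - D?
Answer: 946995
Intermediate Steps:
948163 - L(-2007) = 948163 - (-839 - 1*(-2007)) = 948163 - (-839 + 2007) = 948163 - 1*1168 = 948163 - 1168 = 946995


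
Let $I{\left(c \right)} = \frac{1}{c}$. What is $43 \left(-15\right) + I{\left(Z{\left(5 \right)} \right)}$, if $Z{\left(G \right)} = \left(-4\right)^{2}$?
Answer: $- \frac{10319}{16} \approx -644.94$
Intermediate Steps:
$Z{\left(G \right)} = 16$
$43 \left(-15\right) + I{\left(Z{\left(5 \right)} \right)} = 43 \left(-15\right) + \frac{1}{16} = -645 + \frac{1}{16} = - \frac{10319}{16}$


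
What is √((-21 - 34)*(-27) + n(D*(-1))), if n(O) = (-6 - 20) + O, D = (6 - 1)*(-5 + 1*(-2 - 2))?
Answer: 4*√94 ≈ 38.781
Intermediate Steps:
D = -45 (D = 5*(-5 + 1*(-4)) = 5*(-5 - 4) = 5*(-9) = -45)
n(O) = -26 + O
√((-21 - 34)*(-27) + n(D*(-1))) = √((-21 - 34)*(-27) + (-26 - 45*(-1))) = √(-55*(-27) + (-26 + 45)) = √(1485 + 19) = √1504 = 4*√94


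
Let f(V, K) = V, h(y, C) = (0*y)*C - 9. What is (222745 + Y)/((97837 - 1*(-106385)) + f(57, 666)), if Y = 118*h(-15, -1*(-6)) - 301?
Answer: 73794/68093 ≈ 1.0837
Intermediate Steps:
h(y, C) = -9 (h(y, C) = 0*C - 9 = 0 - 9 = -9)
Y = -1363 (Y = 118*(-9) - 301 = -1062 - 301 = -1363)
(222745 + Y)/((97837 - 1*(-106385)) + f(57, 666)) = (222745 - 1363)/((97837 - 1*(-106385)) + 57) = 221382/((97837 + 106385) + 57) = 221382/(204222 + 57) = 221382/204279 = 221382*(1/204279) = 73794/68093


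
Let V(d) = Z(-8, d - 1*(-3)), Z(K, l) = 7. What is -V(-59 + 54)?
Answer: -7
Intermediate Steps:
V(d) = 7
-V(-59 + 54) = -1*7 = -7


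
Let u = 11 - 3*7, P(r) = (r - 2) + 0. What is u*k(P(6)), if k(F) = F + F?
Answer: -80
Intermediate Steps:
P(r) = -2 + r (P(r) = (-2 + r) + 0 = -2 + r)
k(F) = 2*F
u = -10 (u = 11 - 21 = -10)
u*k(P(6)) = -20*(-2 + 6) = -20*4 = -10*8 = -80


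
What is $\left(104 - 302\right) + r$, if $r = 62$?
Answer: $-136$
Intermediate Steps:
$\left(104 - 302\right) + r = \left(104 - 302\right) + 62 = -198 + 62 = -136$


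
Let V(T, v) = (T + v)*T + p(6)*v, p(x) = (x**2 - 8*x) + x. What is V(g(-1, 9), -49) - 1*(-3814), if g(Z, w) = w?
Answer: 3748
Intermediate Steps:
p(x) = x**2 - 7*x
V(T, v) = -6*v + T*(T + v) (V(T, v) = (T + v)*T + (6*(-7 + 6))*v = T*(T + v) + (6*(-1))*v = T*(T + v) - 6*v = -6*v + T*(T + v))
V(g(-1, 9), -49) - 1*(-3814) = (9**2 - 6*(-49) + 9*(-49)) - 1*(-3814) = (81 + 294 - 441) + 3814 = -66 + 3814 = 3748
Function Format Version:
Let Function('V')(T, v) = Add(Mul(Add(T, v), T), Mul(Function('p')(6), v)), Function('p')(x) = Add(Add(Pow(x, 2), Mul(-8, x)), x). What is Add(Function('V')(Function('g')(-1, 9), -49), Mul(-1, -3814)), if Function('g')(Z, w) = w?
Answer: 3748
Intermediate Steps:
Function('p')(x) = Add(Pow(x, 2), Mul(-7, x))
Function('V')(T, v) = Add(Mul(-6, v), Mul(T, Add(T, v))) (Function('V')(T, v) = Add(Mul(Add(T, v), T), Mul(Mul(6, Add(-7, 6)), v)) = Add(Mul(T, Add(T, v)), Mul(Mul(6, -1), v)) = Add(Mul(T, Add(T, v)), Mul(-6, v)) = Add(Mul(-6, v), Mul(T, Add(T, v))))
Add(Function('V')(Function('g')(-1, 9), -49), Mul(-1, -3814)) = Add(Add(Pow(9, 2), Mul(-6, -49), Mul(9, -49)), Mul(-1, -3814)) = Add(Add(81, 294, -441), 3814) = Add(-66, 3814) = 3748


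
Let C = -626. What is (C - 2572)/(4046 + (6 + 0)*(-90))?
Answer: -1599/1753 ≈ -0.91215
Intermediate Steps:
(C - 2572)/(4046 + (6 + 0)*(-90)) = (-626 - 2572)/(4046 + (6 + 0)*(-90)) = -3198/(4046 + 6*(-90)) = -3198/(4046 - 540) = -3198/3506 = -3198*1/3506 = -1599/1753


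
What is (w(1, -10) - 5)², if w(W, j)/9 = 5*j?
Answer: 207025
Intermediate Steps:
w(W, j) = 45*j (w(W, j) = 9*(5*j) = 45*j)
(w(1, -10) - 5)² = (45*(-10) - 5)² = (-450 - 5)² = (-455)² = 207025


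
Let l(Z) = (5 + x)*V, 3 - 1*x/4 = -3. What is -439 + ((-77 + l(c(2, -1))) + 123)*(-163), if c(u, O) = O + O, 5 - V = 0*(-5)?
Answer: -31572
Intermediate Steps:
x = 24 (x = 12 - 4*(-3) = 12 + 12 = 24)
V = 5 (V = 5 - 0*(-5) = 5 - 1*0 = 5 + 0 = 5)
c(u, O) = 2*O
l(Z) = 145 (l(Z) = (5 + 24)*5 = 29*5 = 145)
-439 + ((-77 + l(c(2, -1))) + 123)*(-163) = -439 + ((-77 + 145) + 123)*(-163) = -439 + (68 + 123)*(-163) = -439 + 191*(-163) = -439 - 31133 = -31572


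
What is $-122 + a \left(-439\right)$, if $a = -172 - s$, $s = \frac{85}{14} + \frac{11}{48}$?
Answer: $\frac{26259059}{336} \approx 78152.0$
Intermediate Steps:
$s = \frac{2117}{336}$ ($s = 85 \cdot \frac{1}{14} + 11 \cdot \frac{1}{48} = \frac{85}{14} + \frac{11}{48} = \frac{2117}{336} \approx 6.3006$)
$a = - \frac{59909}{336}$ ($a = -172 - \frac{2117}{336} = - \frac{59909}{336} \approx -178.3$)
$-122 + a \left(-439\right) = -122 - - \frac{26300051}{336} = -122 + \frac{26300051}{336} = \frac{26259059}{336}$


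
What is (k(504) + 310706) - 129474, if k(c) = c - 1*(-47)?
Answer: 181783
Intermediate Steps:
k(c) = 47 + c (k(c) = c + 47 = 47 + c)
(k(504) + 310706) - 129474 = ((47 + 504) + 310706) - 129474 = (551 + 310706) - 129474 = 311257 - 129474 = 181783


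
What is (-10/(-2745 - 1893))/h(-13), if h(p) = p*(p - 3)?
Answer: 5/482352 ≈ 1.0366e-5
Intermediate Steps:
h(p) = p*(-3 + p)
(-10/(-2745 - 1893))/h(-13) = (-10/(-2745 - 1893))/((-13*(-3 - 13))) = (-10/(-4638))/((-13*(-16))) = -1/4638*(-10)/208 = (5/2319)*(1/208) = 5/482352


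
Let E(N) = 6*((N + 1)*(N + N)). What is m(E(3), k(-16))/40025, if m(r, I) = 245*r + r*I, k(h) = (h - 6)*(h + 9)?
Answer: 57456/40025 ≈ 1.4355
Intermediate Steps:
k(h) = (-6 + h)*(9 + h)
E(N) = 12*N*(1 + N) (E(N) = 6*((1 + N)*(2*N)) = 6*(2*N*(1 + N)) = 12*N*(1 + N))
m(r, I) = 245*r + I*r
m(E(3), k(-16))/40025 = ((12*3*(1 + 3))*(245 + (-54 + (-16)² + 3*(-16))))/40025 = ((12*3*4)*(245 + (-54 + 256 - 48)))*(1/40025) = (144*(245 + 154))*(1/40025) = (144*399)*(1/40025) = 57456*(1/40025) = 57456/40025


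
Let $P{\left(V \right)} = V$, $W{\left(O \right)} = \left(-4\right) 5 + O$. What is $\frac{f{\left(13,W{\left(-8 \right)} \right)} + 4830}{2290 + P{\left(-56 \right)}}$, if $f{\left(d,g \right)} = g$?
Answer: $\frac{2401}{1117} \approx 2.1495$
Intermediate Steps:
$W{\left(O \right)} = -20 + O$
$\frac{f{\left(13,W{\left(-8 \right)} \right)} + 4830}{2290 + P{\left(-56 \right)}} = \frac{\left(-20 - 8\right) + 4830}{2290 - 56} = \frac{-28 + 4830}{2234} = 4802 \cdot \frac{1}{2234} = \frac{2401}{1117}$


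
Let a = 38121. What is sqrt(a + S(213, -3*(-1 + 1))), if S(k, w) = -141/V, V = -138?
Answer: sqrt(80666198)/46 ≈ 195.25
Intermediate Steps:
S(k, w) = 47/46 (S(k, w) = -141/(-138) = -141*(-1/138) = 47/46)
sqrt(a + S(213, -3*(-1 + 1))) = sqrt(38121 + 47/46) = sqrt(1753613/46) = sqrt(80666198)/46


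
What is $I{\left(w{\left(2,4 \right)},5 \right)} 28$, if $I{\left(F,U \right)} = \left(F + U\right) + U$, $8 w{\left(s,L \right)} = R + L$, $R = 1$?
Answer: $\frac{595}{2} \approx 297.5$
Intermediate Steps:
$w{\left(s,L \right)} = \frac{1}{8} + \frac{L}{8}$ ($w{\left(s,L \right)} = \frac{1 + L}{8} = \frac{1}{8} + \frac{L}{8}$)
$I{\left(F,U \right)} = F + 2 U$
$I{\left(w{\left(2,4 \right)},5 \right)} 28 = \left(\left(\frac{1}{8} + \frac{1}{8} \cdot 4\right) + 2 \cdot 5\right) 28 = \left(\left(\frac{1}{8} + \frac{1}{2}\right) + 10\right) 28 = \left(\frac{5}{8} + 10\right) 28 = \frac{85}{8} \cdot 28 = \frac{595}{2}$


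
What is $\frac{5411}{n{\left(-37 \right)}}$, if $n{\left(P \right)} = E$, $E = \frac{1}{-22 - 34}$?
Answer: $-303016$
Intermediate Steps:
$E = - \frac{1}{56}$ ($E = \frac{1}{-22 - 34} = \frac{1}{-56} = - \frac{1}{56} \approx -0.017857$)
$n{\left(P \right)} = - \frac{1}{56}$
$\frac{5411}{n{\left(-37 \right)}} = \frac{5411}{- \frac{1}{56}} = 5411 \left(-56\right) = -303016$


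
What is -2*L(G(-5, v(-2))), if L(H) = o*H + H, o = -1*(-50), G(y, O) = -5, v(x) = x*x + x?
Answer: 510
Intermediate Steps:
v(x) = x + x² (v(x) = x² + x = x + x²)
o = 50
L(H) = 51*H (L(H) = 50*H + H = 51*H)
-2*L(G(-5, v(-2))) = -102*(-5) = -2*(-255) = 510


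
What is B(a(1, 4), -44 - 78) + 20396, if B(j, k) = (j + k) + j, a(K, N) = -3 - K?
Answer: 20266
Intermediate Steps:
B(j, k) = k + 2*j
B(a(1, 4), -44 - 78) + 20396 = ((-44 - 78) + 2*(-3 - 1*1)) + 20396 = (-122 + 2*(-3 - 1)) + 20396 = (-122 + 2*(-4)) + 20396 = (-122 - 8) + 20396 = -130 + 20396 = 20266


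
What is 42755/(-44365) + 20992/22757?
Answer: -8333091/201922861 ≈ -0.041269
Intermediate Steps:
42755/(-44365) + 20992/22757 = 42755*(-1/44365) + 20992*(1/22757) = -8551/8873 + 20992/22757 = -8333091/201922861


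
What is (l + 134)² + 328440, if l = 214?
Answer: 449544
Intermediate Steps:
(l + 134)² + 328440 = (214 + 134)² + 328440 = 348² + 328440 = 121104 + 328440 = 449544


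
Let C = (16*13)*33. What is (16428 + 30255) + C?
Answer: 53547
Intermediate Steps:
C = 6864 (C = 208*33 = 6864)
(16428 + 30255) + C = (16428 + 30255) + 6864 = 46683 + 6864 = 53547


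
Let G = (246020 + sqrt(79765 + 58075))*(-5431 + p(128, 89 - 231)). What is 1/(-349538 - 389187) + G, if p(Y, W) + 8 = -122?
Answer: -1010662393344501/738725 - 22244*sqrt(8615) ≈ -1.3702e+9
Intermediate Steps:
p(Y, W) = -130 (p(Y, W) = -8 - 122 = -130)
G = -1368117220 - 22244*sqrt(8615) (G = (246020 + sqrt(79765 + 58075))*(-5431 - 130) = (246020 + sqrt(137840))*(-5561) = (246020 + 4*sqrt(8615))*(-5561) = -1368117220 - 22244*sqrt(8615) ≈ -1.3702e+9)
1/(-349538 - 389187) + G = 1/(-349538 - 389187) + (-1368117220 - 22244*sqrt(8615)) = 1/(-738725) + (-1368117220 - 22244*sqrt(8615)) = -1/738725 + (-1368117220 - 22244*sqrt(8615)) = -1010662393344501/738725 - 22244*sqrt(8615)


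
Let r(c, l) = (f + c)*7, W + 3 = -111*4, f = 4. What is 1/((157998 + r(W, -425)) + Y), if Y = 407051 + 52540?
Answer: 1/614488 ≈ 1.6274e-6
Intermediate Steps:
W = -447 (W = -3 - 111*4 = -3 - 444 = -447)
r(c, l) = 28 + 7*c (r(c, l) = (4 + c)*7 = 28 + 7*c)
Y = 459591
1/((157998 + r(W, -425)) + Y) = 1/((157998 + (28 + 7*(-447))) + 459591) = 1/((157998 + (28 - 3129)) + 459591) = 1/((157998 - 3101) + 459591) = 1/(154897 + 459591) = 1/614488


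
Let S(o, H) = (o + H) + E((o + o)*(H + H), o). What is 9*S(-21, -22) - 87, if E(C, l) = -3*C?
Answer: -50370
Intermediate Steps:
S(o, H) = H + o - 12*H*o (S(o, H) = (o + H) - 3*(o + o)*(H + H) = (H + o) - 3*2*o*2*H = (H + o) - 12*H*o = H + o - 12*H*o)
9*S(-21, -22) - 87 = 9*(-22 - 21 - 12*(-22)*(-21)) - 87 = 9*(-22 - 21 - 5544) - 87 = 9*(-5587) - 87 = -50283 - 87 = -50370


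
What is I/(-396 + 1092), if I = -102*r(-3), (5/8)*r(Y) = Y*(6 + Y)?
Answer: 306/145 ≈ 2.1103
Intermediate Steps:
r(Y) = 8*Y*(6 + Y)/5 (r(Y) = 8*(Y*(6 + Y))/5 = 8*Y*(6 + Y)/5)
I = 7344/5 (I = -816*(-3)*(6 - 3)/5 = -816*(-3)*3/5 = -102*(-72/5) = 7344/5 ≈ 1468.8)
I/(-396 + 1092) = 7344/(5*(-396 + 1092)) = (7344/5)/696 = (7344/5)*(1/696) = 306/145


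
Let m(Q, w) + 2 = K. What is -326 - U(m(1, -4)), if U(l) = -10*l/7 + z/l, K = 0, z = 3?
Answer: -4583/14 ≈ -327.36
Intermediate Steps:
m(Q, w) = -2 (m(Q, w) = -2 + 0 = -2)
U(l) = 3/l - 10*l/7 (U(l) = -10*l/7 + 3/l = 3/l - 10*l/7)
-326 - U(m(1, -4)) = -326 - (3/(-2) - 10/7*(-2)) = -326 - (3*(-1/2) + 20/7) = -326 - (-3/2 + 20/7) = -326 - 1*19/14 = -326 - 19/14 = -4583/14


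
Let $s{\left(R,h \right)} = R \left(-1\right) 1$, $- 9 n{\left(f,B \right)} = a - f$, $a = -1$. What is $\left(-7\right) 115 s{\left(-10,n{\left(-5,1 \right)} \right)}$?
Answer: $-8050$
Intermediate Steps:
$n{\left(f,B \right)} = \frac{1}{9} + \frac{f}{9}$ ($n{\left(f,B \right)} = - \frac{-1 - f}{9} = \frac{1}{9} + \frac{f}{9}$)
$s{\left(R,h \right)} = - R$ ($s{\left(R,h \right)} = - R 1 = - R$)
$\left(-7\right) 115 s{\left(-10,n{\left(-5,1 \right)} \right)} = \left(-7\right) 115 \left(\left(-1\right) \left(-10\right)\right) = \left(-805\right) 10 = -8050$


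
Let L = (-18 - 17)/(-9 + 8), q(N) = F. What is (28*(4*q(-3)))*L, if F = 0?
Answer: 0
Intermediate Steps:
q(N) = 0
L = 35 (L = -35/(-1) = -35*(-1) = 35)
(28*(4*q(-3)))*L = (28*(4*0))*35 = (28*0)*35 = 0*35 = 0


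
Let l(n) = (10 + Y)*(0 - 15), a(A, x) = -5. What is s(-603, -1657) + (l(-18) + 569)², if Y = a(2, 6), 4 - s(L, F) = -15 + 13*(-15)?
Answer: 244250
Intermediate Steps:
s(L, F) = 214 (s(L, F) = 4 - (-15 + 13*(-15)) = 4 - (-15 - 195) = 4 - 1*(-210) = 4 + 210 = 214)
Y = -5
l(n) = -75 (l(n) = (10 - 5)*(0 - 15) = 5*(-15) = -75)
s(-603, -1657) + (l(-18) + 569)² = 214 + (-75 + 569)² = 214 + 494² = 214 + 244036 = 244250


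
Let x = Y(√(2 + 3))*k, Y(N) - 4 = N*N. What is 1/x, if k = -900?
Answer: -1/8100 ≈ -0.00012346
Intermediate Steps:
Y(N) = 4 + N² (Y(N) = 4 + N*N = 4 + N²)
x = -8100 (x = (4 + (√(2 + 3))²)*(-900) = (4 + (√5)²)*(-900) = (4 + 5)*(-900) = 9*(-900) = -8100)
1/x = 1/(-8100) = -1/8100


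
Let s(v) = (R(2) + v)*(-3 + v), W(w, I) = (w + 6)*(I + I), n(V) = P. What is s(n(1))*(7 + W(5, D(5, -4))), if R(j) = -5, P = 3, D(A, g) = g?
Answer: 0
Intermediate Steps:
n(V) = 3
W(w, I) = 2*I*(6 + w) (W(w, I) = (6 + w)*(2*I) = 2*I*(6 + w))
s(v) = (-5 + v)*(-3 + v)
s(n(1))*(7 + W(5, D(5, -4))) = (15 + 3² - 8*3)*(7 + 2*(-4)*(6 + 5)) = (15 + 9 - 24)*(7 + 2*(-4)*11) = 0*(7 - 88) = 0*(-81) = 0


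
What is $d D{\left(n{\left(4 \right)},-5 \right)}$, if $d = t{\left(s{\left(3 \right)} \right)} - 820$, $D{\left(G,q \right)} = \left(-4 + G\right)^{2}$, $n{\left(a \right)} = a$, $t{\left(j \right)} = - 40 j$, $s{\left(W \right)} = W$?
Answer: $0$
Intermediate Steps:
$d = -940$ ($d = \left(-40\right) 3 - 820 = -120 - 820 = -940$)
$d D{\left(n{\left(4 \right)},-5 \right)} = - 940 \left(-4 + 4\right)^{2} = - 940 \cdot 0^{2} = \left(-940\right) 0 = 0$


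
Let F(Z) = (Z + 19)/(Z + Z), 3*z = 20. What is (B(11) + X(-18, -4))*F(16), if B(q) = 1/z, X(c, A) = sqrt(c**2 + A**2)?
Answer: 21/128 + 35*sqrt(85)/16 ≈ 20.332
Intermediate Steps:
z = 20/3 (z = (1/3)*20 = 20/3 ≈ 6.6667)
X(c, A) = sqrt(A**2 + c**2)
F(Z) = (19 + Z)/(2*Z) (F(Z) = (19 + Z)/((2*Z)) = (19 + Z)*(1/(2*Z)) = (19 + Z)/(2*Z))
B(q) = 3/20 (B(q) = 1/(20/3) = 3/20)
(B(11) + X(-18, -4))*F(16) = (3/20 + sqrt((-4)**2 + (-18)**2))*((1/2)*(19 + 16)/16) = (3/20 + sqrt(16 + 324))*((1/2)*(1/16)*35) = (3/20 + sqrt(340))*(35/32) = (3/20 + 2*sqrt(85))*(35/32) = 21/128 + 35*sqrt(85)/16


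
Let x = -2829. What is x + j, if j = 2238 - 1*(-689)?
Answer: 98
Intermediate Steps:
j = 2927 (j = 2238 + 689 = 2927)
x + j = -2829 + 2927 = 98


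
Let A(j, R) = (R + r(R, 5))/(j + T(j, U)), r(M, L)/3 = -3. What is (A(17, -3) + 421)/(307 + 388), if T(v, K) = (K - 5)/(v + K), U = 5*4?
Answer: 13534/22379 ≈ 0.60476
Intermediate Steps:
U = 20
r(M, L) = -9 (r(M, L) = 3*(-3) = -9)
T(v, K) = (-5 + K)/(K + v)
A(j, R) = (-9 + R)/(j + 15/(20 + j)) (A(j, R) = (R - 9)/(j + (-5 + 20)/(20 + j)) = (-9 + R)/(j + 15/(20 + j)))
(A(17, -3) + 421)/(307 + 388) = ((-9 - 3)*(20 + 17)/(15 + 17*(20 + 17)) + 421)/(307 + 388) = (-12*37/(15 + 17*37) + 421)/695 = (-12*37/(15 + 629) + 421)*(1/695) = (-12*37/644 + 421)*(1/695) = ((1/644)*(-12)*37 + 421)*(1/695) = (-111/161 + 421)*(1/695) = (67670/161)*(1/695) = 13534/22379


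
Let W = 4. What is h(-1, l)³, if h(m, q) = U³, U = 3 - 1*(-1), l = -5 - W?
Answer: 262144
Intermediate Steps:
l = -9 (l = -5 - 1*4 = -5 - 4 = -9)
U = 4 (U = 3 + 1 = 4)
h(m, q) = 64 (h(m, q) = 4³ = 64)
h(-1, l)³ = 64³ = 262144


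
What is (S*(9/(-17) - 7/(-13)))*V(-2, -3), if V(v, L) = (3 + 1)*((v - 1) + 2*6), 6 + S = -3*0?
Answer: -432/221 ≈ -1.9548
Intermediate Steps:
S = -6 (S = -6 - 3*0 = -6 + 0 = -6)
V(v, L) = 44 + 4*v (V(v, L) = 4*((-1 + v) + 12) = 4*(11 + v) = 44 + 4*v)
(S*(9/(-17) - 7/(-13)))*V(-2, -3) = (-6*(9/(-17) - 7/(-13)))*(44 + 4*(-2)) = (-6*(9*(-1/17) - 7*(-1/13)))*(44 - 8) = -6*(-9/17 + 7/13)*36 = -6*2/221*36 = -12/221*36 = -432/221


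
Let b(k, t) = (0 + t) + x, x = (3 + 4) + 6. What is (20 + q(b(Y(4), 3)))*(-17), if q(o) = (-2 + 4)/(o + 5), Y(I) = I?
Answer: -7174/21 ≈ -341.62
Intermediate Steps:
x = 13 (x = 7 + 6 = 13)
b(k, t) = 13 + t (b(k, t) = (0 + t) + 13 = t + 13 = 13 + t)
q(o) = 2/(5 + o)
(20 + q(b(Y(4), 3)))*(-17) = (20 + 2/(5 + (13 + 3)))*(-17) = (20 + 2/(5 + 16))*(-17) = (20 + 2/21)*(-17) = (422/21)*(-17) = -7174/21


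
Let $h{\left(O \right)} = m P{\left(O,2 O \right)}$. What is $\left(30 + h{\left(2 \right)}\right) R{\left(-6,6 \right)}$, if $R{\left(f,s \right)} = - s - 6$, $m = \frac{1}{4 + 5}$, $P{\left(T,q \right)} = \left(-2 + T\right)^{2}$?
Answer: $-360$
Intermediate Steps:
$m = \frac{1}{9} \approx 0.11111$
$R{\left(f,s \right)} = -6 - s$
$h{\left(O \right)} = \frac{\left(-2 + O\right)^{2}}{9}$
$\left(30 + h{\left(2 \right)}\right) R{\left(-6,6 \right)} = \left(30 + \frac{\left(-2 + 2\right)^{2}}{9}\right) \left(-6 - 6\right) = \left(30 + \frac{0^{2}}{9}\right) \left(-6 - 6\right) = \left(30 + \frac{1}{9} \cdot 0\right) \left(-12\right) = \left(30 + 0\right) \left(-12\right) = 30 \left(-12\right) = -360$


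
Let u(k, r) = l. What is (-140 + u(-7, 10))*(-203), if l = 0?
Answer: 28420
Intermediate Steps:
u(k, r) = 0
(-140 + u(-7, 10))*(-203) = (-140 + 0)*(-203) = -140*(-203) = 28420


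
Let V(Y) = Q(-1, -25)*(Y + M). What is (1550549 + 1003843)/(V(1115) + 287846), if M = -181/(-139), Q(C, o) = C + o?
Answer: 177530244/17988139 ≈ 9.8693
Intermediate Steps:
M = 181/139 (M = -181*(-1/139) = 181/139 ≈ 1.3022)
V(Y) = -4706/139 - 26*Y (V(Y) = (-1 - 25)*(Y + 181/139) = -26*(181/139 + Y) = -4706/139 - 26*Y)
(1550549 + 1003843)/(V(1115) + 287846) = (1550549 + 1003843)/((-4706/139 - 26*1115) + 287846) = 2554392/((-4706/139 - 28990) + 287846) = 2554392/(-4034316/139 + 287846) = 2554392/(35976278/139) = 2554392*(139/35976278) = 177530244/17988139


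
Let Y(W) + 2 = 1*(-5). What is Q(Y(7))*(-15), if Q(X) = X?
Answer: 105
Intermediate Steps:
Y(W) = -7 (Y(W) = -2 + 1*(-5) = -2 - 5 = -7)
Q(Y(7))*(-15) = -7*(-15) = 105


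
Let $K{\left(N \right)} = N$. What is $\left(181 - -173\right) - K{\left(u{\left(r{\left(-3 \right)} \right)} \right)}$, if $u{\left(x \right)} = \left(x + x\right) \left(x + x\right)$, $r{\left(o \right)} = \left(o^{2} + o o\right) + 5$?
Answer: $-1762$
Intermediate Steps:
$r{\left(o \right)} = 5 + 2 o^{2}$ ($r{\left(o \right)} = \left(o^{2} + o^{2}\right) + 5 = 2 o^{2} + 5 = 5 + 2 o^{2}$)
$u{\left(x \right)} = 4 x^{2}$ ($u{\left(x \right)} = 2 x 2 x = 4 x^{2}$)
$\left(181 - -173\right) - K{\left(u{\left(r{\left(-3 \right)} \right)} \right)} = \left(181 - -173\right) - 4 \left(5 + 2 \left(-3\right)^{2}\right)^{2} = \left(181 + 173\right) - 4 \left(5 + 2 \cdot 9\right)^{2} = 354 - 4 \left(5 + 18\right)^{2} = 354 - 4 \cdot 23^{2} = 354 - 4 \cdot 529 = 354 - 2116 = -1762$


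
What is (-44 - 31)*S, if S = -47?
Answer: 3525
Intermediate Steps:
(-44 - 31)*S = (-44 - 31)*(-47) = -75*(-47) = 3525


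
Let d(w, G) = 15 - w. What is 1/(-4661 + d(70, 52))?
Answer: -1/4716 ≈ -0.00021204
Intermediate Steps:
1/(-4661 + d(70, 52)) = 1/(-4661 + (15 - 1*70)) = 1/(-4661 + (15 - 70)) = 1/(-4661 - 55) = 1/(-4716) = -1/4716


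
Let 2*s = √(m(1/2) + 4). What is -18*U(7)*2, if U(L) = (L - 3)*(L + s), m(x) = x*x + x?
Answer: -1008 - 36*√19 ≈ -1164.9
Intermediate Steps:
m(x) = x + x² (m(x) = x² + x = x + x²)
s = √19/4 (s = √((1/2)*(1 + 1/2) + 4)/2 = √((1*(½))*(1 + 1*(½)) + 4)/2 = √((1 + ½)/2 + 4)/2 = √((½)*(3/2) + 4)/2 = √(¾ + 4)/2 = √(19/4)/2 = (√19/2)/2 = √19/4 ≈ 1.0897)
U(L) = (-3 + L)*(L + √19/4) (U(L) = (L - 3)*(L + √19/4) = (-3 + L)*(L + √19/4))
-18*U(7)*2 = -18*(7² - 3*7 - 3*√19/4 + (¼)*7*√19)*2 = -18*(49 - 21 - 3*√19/4 + 7*√19/4)*2 = -18*(28 + √19)*2 = (-504 - 18*√19)*2 = -1008 - 36*√19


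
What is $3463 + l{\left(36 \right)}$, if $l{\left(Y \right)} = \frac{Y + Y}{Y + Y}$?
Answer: $3464$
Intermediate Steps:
$l{\left(Y \right)} = 1$ ($l{\left(Y \right)} = \frac{2 Y}{2 Y} = 2 Y \frac{1}{2 Y} = 1$)
$3463 + l{\left(36 \right)} = 3463 + 1 = 3464$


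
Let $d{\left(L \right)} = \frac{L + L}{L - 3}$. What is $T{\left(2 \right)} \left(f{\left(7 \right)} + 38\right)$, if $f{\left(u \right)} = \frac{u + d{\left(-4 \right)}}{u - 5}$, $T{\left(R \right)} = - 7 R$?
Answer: $-589$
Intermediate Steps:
$d{\left(L \right)} = \frac{2 L}{-3 + L}$
$f{\left(u \right)} = \frac{\frac{8}{7} + u}{-5 + u}$ ($f{\left(u \right)} = \frac{u + 2 \left(-4\right) \frac{1}{-3 - 4}}{u - 5} = \frac{u + 2 \left(-4\right) \frac{1}{-7}}{-5 + u} = \frac{u + 2 \left(-4\right) \left(- \frac{1}{7}\right)}{-5 + u} = \frac{u + \frac{8}{7}}{-5 + u} = \frac{\frac{8}{7} + u}{-5 + u}$)
$T{\left(2 \right)} \left(f{\left(7 \right)} + 38\right) = \left(-7\right) 2 \left(\frac{\frac{8}{7} + 7}{-5 + 7} + 38\right) = - 14 \left(\frac{1}{2} \cdot \frac{57}{7} + 38\right) = - 14 \left(\frac{57}{14} + 38\right) = \left(-14\right) \frac{589}{14} = -589$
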